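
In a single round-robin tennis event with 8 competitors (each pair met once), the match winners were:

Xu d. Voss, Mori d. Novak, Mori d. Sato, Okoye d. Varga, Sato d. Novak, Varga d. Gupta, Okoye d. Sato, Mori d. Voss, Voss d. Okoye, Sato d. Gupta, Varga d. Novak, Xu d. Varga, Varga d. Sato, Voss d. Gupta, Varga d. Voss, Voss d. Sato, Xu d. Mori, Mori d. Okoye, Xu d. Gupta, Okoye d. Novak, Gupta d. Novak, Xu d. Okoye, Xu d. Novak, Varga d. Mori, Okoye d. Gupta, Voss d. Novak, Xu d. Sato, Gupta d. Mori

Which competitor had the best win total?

Xu

Win totals: Novak 0, Sato 2, Mori 4, Varga 5, Gupta 2, Okoye 4, Xu 7, Voss 4.
Xu leads with 7 wins (next highest: 5).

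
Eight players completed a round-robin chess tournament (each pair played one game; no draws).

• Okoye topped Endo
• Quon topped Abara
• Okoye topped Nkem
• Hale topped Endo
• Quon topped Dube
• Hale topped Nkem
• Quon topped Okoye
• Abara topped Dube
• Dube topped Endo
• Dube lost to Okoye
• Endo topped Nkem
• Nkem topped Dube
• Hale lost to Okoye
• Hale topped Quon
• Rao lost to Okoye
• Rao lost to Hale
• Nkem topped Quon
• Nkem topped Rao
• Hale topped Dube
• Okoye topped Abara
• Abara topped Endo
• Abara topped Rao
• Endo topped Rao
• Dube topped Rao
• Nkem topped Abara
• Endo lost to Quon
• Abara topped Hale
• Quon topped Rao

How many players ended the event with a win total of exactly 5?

2

Win totals: Okoye 6, Quon 5, Nkem 4, Dube 2, Endo 2, Abara 4, Hale 5, Rao 0.
Exactly 5: Quon, Hale — 2 players.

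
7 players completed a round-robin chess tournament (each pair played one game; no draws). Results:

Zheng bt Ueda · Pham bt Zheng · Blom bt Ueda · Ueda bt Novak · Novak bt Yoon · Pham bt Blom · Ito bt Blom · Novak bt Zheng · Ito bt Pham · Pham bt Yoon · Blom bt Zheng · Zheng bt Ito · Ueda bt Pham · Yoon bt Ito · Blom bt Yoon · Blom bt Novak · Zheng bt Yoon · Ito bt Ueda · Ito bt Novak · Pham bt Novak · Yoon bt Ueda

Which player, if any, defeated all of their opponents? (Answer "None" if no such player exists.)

None

Highest win total is Pham with 4 (out of 6 possible).
Pham lost to Ueda, Ito, so no player went undefeated.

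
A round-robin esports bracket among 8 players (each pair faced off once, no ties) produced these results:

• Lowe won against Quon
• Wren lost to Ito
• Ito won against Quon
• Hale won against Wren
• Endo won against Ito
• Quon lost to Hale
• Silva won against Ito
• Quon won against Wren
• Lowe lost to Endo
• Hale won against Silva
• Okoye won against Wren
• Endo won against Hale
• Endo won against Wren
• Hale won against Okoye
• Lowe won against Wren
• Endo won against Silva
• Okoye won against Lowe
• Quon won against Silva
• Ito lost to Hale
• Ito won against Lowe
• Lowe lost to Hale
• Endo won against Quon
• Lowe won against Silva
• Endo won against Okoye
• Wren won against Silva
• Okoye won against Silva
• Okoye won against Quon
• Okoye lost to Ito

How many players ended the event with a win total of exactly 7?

Win totals: Wren 1, Lowe 3, Silva 1, Okoye 4, Endo 7, Quon 2, Ito 4, Hale 6.
Exactly 7: Endo — 1 player.

1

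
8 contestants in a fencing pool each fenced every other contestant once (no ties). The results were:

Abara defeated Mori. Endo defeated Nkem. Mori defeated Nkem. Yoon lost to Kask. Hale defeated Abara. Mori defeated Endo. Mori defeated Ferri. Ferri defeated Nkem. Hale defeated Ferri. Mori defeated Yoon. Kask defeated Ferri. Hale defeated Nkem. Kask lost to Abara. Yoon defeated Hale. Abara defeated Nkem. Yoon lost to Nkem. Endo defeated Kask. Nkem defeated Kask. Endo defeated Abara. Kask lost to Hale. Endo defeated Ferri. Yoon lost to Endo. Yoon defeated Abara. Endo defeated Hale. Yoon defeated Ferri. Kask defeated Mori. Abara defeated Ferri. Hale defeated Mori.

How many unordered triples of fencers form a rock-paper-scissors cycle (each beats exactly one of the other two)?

12

Win totals: Mori 4, Nkem 2, Abara 4, Kask 3, Endo 6, Yoon 3, Hale 5, Ferri 1.
A fencer with w wins dominates both others in C(w,2) triples; summing gives 6 + 1 + 6 + 3 + 15 + 3 + 10 + 0 = 44 transitive triples.
Total triples C(8,3) = 56, so cyclic triples = 56 − 44 = 12.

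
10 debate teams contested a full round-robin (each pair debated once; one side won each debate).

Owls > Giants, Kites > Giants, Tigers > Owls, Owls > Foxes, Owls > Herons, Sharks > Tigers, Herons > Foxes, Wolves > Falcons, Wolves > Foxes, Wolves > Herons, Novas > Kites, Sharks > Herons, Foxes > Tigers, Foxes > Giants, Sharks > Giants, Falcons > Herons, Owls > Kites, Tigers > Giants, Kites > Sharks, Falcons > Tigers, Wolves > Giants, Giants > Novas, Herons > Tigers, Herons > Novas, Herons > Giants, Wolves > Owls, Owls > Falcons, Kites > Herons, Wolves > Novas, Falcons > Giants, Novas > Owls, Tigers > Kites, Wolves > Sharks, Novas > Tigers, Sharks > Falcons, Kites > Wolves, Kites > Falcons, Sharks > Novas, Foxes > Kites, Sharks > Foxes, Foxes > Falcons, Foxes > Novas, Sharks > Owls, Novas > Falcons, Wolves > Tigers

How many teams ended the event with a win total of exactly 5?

Win totals: Kites 5, Falcons 3, Novas 4, Tigers 3, Owls 5, Wolves 8, Foxes 5, Giants 1, Herons 4, Sharks 7.
Exactly 5: Kites, Owls, Foxes — 3 teams.

3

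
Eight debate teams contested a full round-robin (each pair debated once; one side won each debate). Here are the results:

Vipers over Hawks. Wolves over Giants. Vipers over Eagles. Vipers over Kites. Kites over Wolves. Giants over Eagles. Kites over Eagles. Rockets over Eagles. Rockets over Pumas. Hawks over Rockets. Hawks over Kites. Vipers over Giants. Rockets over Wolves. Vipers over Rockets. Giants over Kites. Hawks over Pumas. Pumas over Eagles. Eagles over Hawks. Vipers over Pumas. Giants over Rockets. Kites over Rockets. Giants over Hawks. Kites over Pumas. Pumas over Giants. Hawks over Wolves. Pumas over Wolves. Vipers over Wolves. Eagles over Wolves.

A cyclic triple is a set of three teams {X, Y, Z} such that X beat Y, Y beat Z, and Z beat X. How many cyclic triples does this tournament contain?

10

Win totals: Vipers 7, Hawks 4, Kites 4, Eagles 2, Wolves 1, Giants 4, Rockets 3, Pumas 3.
A team with w wins dominates both others in C(w,2) triples; summing gives 21 + 6 + 6 + 1 + 0 + 6 + 3 + 3 = 46 transitive triples.
Total triples C(8,3) = 56, so cyclic triples = 56 − 46 = 10.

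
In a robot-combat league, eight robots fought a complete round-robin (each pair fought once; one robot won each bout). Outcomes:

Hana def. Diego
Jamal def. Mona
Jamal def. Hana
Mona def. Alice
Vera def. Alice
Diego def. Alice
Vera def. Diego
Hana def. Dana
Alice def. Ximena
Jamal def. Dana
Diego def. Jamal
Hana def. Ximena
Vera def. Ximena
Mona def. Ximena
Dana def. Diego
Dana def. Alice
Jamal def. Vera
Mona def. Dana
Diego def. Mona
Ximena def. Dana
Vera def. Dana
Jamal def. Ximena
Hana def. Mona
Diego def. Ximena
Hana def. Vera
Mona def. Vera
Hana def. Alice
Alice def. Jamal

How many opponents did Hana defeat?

Hana's results: beat Ximena, Mona, Alice, Dana, Diego, Vera; lost to Jamal.
That is 6 wins.

6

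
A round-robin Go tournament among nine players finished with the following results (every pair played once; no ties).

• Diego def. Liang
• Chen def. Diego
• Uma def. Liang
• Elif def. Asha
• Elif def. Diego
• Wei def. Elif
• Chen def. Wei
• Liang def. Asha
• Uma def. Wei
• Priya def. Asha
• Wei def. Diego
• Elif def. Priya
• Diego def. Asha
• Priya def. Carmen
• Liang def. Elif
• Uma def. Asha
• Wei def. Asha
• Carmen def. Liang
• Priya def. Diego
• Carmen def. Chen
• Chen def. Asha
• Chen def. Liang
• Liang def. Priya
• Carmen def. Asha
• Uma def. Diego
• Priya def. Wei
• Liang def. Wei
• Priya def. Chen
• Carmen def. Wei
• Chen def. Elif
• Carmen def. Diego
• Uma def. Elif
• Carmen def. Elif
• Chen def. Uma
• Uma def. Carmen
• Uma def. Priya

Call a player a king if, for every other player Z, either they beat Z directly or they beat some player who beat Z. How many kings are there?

Asha cannot reach Carmen, Wei, Priya, Elif, Uma, Liang, Chen, Diego in two steps.
Carmen reaches everyone (king).
Wei cannot reach Carmen, Uma, Chen in two steps.
Priya reaches everyone (king).
Elif cannot reach Uma in two steps.
Uma reaches everyone (king).
Liang cannot reach Uma in two steps.
Chen reaches everyone (king).
Diego cannot reach Carmen, Uma, Chen in two steps.
Kings: Carmen, Priya, Uma, Chen — 4.

4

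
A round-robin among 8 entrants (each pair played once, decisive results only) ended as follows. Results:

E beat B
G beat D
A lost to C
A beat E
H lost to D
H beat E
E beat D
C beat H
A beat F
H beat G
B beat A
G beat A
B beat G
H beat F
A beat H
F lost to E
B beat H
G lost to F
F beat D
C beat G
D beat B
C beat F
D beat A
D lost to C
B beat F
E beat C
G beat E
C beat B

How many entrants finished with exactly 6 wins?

Win totals: A 3, B 4, C 6, D 3, E 4, F 2, G 3, H 3.
Exactly 6: C — 1 entrant.

1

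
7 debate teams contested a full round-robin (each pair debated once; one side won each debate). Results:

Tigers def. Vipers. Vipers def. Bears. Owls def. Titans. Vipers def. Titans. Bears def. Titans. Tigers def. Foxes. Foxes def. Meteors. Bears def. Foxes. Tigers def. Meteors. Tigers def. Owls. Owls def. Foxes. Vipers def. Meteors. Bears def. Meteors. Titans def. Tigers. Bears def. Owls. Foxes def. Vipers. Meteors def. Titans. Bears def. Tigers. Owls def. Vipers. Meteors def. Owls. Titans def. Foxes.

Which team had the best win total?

Bears

Win totals: Vipers 3, Titans 2, Tigers 4, Bears 5, Meteors 2, Owls 3, Foxes 2.
Bears leads with 5 wins (next highest: 4).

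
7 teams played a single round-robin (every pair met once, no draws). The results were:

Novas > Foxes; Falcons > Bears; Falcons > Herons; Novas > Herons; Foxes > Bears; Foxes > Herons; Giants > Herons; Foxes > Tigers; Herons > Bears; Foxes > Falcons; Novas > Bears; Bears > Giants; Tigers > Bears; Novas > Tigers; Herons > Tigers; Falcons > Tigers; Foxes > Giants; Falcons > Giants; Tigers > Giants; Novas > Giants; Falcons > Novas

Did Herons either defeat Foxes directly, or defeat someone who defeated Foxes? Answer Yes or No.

Herons did not beat Foxes directly.
Herons beat Tigers, Bears, but each of them lost to Foxes. No two-step path.

No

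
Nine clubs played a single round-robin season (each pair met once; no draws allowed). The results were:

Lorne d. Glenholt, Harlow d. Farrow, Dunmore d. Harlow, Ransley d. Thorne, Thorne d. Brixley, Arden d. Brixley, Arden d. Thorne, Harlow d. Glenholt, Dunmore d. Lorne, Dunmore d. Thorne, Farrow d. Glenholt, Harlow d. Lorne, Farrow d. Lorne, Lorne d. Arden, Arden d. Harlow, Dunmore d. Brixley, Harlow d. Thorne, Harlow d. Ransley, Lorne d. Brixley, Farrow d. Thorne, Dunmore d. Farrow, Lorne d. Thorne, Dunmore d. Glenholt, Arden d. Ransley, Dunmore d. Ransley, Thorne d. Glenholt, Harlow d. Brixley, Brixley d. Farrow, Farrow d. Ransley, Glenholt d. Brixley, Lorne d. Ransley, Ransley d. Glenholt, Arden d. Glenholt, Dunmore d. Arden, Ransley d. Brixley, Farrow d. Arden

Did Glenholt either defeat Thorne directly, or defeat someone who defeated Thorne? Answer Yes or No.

Glenholt did not beat Thorne directly.
Glenholt beat Brixley, but each of them lost to Thorne. No two-step path.

No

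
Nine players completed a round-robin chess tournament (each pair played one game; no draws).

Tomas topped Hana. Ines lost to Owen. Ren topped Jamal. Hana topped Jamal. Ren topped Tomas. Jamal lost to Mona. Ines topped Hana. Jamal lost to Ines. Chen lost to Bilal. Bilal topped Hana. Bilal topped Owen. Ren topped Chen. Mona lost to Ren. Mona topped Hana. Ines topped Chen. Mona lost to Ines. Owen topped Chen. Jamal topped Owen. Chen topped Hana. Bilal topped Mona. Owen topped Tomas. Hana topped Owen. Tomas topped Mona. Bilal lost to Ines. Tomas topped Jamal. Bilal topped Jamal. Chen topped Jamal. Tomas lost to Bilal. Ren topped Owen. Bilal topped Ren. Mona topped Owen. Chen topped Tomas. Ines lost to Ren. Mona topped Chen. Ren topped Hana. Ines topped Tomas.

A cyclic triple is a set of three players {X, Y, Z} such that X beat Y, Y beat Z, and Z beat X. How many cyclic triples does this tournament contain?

Win totals: Tomas 3, Jamal 1, Hana 2, Owen 3, Ines 6, Bilal 7, Ren 7, Chen 3, Mona 4.
A player with w wins dominates both others in C(w,2) triples; summing gives 3 + 0 + 1 + 3 + 15 + 21 + 21 + 3 + 6 = 73 transitive triples.
Total triples C(9,3) = 84, so cyclic triples = 84 − 73 = 11.

11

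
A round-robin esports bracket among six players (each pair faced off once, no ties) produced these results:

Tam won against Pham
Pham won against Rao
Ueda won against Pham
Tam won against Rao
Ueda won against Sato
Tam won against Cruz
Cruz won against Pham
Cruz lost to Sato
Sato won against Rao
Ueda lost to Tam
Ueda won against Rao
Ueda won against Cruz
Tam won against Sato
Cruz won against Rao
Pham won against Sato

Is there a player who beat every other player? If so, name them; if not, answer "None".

Tam has 5 wins out of 5 opponents — a perfect record.

Tam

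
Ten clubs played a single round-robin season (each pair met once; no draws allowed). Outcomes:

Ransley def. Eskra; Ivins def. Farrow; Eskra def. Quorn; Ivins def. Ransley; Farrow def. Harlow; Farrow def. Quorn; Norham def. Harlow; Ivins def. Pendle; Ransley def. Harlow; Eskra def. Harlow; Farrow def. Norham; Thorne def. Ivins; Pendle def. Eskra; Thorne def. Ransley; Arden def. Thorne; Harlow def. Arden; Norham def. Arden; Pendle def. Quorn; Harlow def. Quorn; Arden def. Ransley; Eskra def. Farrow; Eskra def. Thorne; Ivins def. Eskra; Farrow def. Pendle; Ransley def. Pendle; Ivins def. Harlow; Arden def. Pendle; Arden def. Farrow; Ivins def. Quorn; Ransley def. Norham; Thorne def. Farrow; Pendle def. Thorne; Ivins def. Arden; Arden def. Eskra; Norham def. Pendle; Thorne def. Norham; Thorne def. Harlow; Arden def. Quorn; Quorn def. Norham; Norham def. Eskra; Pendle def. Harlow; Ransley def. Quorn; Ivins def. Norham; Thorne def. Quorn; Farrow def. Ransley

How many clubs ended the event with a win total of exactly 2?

1

Win totals: Harlow 2, Eskra 4, Pendle 4, Ivins 8, Farrow 5, Quorn 1, Thorne 6, Arden 6, Ransley 5, Norham 4.
Exactly 2: Harlow — 1 club.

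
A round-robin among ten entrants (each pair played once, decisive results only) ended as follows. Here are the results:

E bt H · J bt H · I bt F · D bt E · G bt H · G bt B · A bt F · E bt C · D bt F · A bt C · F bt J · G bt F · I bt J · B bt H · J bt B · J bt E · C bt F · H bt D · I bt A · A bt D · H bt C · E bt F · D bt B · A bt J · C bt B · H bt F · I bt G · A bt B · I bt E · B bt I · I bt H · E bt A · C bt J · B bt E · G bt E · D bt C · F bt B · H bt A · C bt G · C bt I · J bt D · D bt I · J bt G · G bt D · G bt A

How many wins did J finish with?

5

J's results: beat B, D, E, G, H; lost to A, C, F, I.
That is 5 wins.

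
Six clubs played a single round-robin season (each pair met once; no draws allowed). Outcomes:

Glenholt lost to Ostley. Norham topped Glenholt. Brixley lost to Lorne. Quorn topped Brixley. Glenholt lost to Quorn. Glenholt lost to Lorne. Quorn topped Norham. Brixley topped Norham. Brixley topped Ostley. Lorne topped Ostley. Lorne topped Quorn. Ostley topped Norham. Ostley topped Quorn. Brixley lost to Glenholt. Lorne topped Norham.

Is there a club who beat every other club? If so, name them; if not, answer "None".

Lorne has 5 wins out of 5 opponents — a perfect record.

Lorne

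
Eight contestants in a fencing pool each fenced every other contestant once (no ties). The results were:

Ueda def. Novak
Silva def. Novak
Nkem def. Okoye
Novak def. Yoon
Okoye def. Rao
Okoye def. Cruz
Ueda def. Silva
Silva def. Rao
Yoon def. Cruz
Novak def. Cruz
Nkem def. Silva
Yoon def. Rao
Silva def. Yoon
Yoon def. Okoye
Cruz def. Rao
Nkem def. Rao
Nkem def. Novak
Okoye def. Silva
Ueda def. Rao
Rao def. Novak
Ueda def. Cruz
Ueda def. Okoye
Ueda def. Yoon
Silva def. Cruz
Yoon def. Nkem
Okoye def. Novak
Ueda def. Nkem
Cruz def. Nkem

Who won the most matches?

Ueda

Win totals: Rao 1, Nkem 4, Yoon 4, Novak 2, Okoye 4, Cruz 2, Ueda 7, Silva 4.
Ueda leads with 7 wins (next highest: 4).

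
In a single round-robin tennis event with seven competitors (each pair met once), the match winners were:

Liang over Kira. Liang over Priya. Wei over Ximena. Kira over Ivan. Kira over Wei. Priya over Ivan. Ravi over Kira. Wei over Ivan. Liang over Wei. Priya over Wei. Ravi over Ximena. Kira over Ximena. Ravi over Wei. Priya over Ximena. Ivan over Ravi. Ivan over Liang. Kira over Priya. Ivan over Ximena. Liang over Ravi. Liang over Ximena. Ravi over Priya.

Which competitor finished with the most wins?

Liang

Win totals: Wei 2, Priya 3, Ravi 4, Ivan 3, Ximena 0, Liang 5, Kira 4.
Liang leads with 5 wins (next highest: 4).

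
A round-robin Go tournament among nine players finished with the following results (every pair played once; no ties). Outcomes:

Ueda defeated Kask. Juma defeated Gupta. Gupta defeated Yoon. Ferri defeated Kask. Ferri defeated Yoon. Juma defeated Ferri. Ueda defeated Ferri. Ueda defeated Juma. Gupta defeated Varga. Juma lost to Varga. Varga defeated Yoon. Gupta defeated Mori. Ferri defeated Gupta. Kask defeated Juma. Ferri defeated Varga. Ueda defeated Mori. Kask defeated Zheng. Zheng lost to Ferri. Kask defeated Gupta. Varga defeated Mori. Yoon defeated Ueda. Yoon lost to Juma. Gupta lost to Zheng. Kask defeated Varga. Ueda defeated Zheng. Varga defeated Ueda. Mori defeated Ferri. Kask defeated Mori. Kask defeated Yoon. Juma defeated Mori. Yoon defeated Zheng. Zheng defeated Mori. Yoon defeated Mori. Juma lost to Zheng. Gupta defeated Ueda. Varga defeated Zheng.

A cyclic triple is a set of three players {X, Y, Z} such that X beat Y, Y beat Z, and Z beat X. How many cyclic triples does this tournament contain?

Win totals: Varga 5, Kask 6, Mori 1, Ueda 5, Ferri 5, Gupta 4, Zheng 3, Juma 4, Yoon 3.
A player with w wins dominates both others in C(w,2) triples; summing gives 10 + 15 + 0 + 10 + 10 + 6 + 3 + 6 + 3 = 63 transitive triples.
Total triples C(9,3) = 84, so cyclic triples = 84 − 63 = 21.

21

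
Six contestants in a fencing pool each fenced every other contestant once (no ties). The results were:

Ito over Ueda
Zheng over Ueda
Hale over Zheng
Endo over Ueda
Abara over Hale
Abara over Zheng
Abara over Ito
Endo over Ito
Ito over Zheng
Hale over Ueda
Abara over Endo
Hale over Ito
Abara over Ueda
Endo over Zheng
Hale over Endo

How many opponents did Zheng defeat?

Zheng's results: beat Ueda; lost to Hale, Endo, Ito, Abara.
That is 1 win.

1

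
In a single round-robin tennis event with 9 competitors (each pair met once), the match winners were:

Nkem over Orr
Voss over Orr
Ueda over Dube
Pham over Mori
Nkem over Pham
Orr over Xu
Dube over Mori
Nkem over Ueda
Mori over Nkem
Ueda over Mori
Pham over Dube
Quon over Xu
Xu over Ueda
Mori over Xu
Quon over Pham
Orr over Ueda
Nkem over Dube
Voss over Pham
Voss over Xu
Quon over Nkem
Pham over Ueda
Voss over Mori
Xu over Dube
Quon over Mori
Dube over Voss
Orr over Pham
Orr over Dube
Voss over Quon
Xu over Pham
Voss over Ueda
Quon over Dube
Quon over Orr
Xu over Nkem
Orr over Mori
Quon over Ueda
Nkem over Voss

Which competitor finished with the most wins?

Quon

Win totals: Dube 2, Mori 2, Quon 7, Xu 4, Orr 5, Nkem 5, Pham 3, Ueda 2, Voss 6.
Quon leads with 7 wins (next highest: 6).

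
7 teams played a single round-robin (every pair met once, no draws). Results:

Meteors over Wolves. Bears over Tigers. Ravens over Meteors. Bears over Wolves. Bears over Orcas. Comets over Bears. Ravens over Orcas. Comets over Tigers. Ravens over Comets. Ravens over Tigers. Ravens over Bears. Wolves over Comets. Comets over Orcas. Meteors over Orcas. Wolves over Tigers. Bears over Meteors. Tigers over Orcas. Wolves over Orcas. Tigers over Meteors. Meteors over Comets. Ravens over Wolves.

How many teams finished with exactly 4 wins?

1

Win totals: Comets 3, Ravens 6, Orcas 0, Tigers 2, Meteors 3, Wolves 3, Bears 4.
Exactly 4: Bears — 1 team.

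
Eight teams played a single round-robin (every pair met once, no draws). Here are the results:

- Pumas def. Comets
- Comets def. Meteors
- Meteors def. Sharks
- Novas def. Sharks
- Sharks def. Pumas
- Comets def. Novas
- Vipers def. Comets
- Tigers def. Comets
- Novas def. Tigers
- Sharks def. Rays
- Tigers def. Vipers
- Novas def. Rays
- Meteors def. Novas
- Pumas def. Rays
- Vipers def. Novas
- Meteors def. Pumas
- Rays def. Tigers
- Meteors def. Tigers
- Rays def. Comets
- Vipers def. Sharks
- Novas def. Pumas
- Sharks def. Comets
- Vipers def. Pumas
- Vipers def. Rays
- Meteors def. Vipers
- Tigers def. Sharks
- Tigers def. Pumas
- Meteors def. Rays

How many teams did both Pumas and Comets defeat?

0

Pumas beat: Comets, Rays.
Comets beat: Meteors, Novas.
No one was beaten by both.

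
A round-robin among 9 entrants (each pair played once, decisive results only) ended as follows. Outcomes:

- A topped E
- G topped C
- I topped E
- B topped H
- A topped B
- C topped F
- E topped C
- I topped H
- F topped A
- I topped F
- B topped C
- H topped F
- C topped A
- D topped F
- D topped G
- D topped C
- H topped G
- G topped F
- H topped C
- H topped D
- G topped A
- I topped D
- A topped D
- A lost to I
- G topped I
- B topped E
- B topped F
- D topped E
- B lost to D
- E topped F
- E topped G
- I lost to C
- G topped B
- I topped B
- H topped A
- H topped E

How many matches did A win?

3

A's results: beat B, D, E; lost to C, F, G, H, I.
That is 3 wins.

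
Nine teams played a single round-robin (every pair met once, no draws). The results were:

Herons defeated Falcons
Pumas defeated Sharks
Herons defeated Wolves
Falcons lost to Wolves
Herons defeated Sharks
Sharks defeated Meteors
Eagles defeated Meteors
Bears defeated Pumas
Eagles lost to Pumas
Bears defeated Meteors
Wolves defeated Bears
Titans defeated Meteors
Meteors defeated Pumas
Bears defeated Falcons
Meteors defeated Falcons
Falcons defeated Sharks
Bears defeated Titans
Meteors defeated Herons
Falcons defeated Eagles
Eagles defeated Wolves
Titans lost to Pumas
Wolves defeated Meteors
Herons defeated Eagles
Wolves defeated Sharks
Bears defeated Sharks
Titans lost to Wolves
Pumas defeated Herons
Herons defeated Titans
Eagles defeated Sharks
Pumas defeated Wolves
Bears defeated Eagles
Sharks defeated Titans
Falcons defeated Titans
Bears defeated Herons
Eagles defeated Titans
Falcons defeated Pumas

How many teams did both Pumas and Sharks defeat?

1

Pumas beat: Eagles, Wolves, Herons, Titans, Sharks.
Sharks beat: Meteors, Titans.
Both beat: Titans — 1.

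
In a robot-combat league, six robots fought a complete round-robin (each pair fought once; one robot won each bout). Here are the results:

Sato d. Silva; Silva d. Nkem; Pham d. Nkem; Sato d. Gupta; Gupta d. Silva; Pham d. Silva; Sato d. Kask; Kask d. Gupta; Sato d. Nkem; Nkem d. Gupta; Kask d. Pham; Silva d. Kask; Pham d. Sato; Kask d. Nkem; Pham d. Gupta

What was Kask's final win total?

3

Kask's results: beat Gupta, Pham, Nkem; lost to Silva, Sato.
That is 3 wins.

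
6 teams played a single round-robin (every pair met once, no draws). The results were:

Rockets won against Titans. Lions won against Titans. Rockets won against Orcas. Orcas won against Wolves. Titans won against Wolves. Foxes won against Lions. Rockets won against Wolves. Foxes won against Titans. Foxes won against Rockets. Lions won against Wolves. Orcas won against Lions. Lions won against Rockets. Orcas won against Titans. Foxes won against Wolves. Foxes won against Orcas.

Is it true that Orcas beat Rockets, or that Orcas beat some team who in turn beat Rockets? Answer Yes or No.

Yes

Orcas did not beat Rockets directly.
Orcas beat Wolves, Titans, Lions. Of those, Lions beat Rockets.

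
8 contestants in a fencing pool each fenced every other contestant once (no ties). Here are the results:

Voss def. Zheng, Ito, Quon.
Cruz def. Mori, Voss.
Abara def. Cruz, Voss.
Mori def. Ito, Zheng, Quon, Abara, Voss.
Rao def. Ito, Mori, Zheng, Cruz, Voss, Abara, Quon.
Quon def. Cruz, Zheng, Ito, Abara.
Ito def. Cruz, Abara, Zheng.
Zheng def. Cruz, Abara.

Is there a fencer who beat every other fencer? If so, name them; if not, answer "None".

Rao has 7 wins out of 7 opponents — a perfect record.

Rao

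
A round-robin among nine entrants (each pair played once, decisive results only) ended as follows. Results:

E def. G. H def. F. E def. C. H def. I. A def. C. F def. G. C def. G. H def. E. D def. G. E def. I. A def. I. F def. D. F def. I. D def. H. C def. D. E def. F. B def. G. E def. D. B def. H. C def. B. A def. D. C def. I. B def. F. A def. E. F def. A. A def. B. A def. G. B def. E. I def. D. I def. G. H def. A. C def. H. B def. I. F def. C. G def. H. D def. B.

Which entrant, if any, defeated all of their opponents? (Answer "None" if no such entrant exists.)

Highest win total is A with 6 (out of 8 possible).
A lost to F, H, so no entrant went undefeated.

None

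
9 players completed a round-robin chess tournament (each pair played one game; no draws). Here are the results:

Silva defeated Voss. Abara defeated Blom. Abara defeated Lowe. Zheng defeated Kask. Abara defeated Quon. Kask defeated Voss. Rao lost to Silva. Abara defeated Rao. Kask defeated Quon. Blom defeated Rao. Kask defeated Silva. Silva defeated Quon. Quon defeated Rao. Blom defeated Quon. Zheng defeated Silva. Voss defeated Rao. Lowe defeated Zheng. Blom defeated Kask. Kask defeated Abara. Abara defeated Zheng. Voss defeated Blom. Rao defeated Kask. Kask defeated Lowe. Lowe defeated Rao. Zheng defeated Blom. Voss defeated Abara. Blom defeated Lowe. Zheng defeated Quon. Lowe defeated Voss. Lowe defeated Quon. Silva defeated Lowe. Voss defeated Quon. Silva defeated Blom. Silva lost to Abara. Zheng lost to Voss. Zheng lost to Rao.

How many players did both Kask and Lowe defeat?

Kask beat: Voss, Quon, Silva, Abara, Lowe.
Lowe beat: Voss, Rao, Quon, Zheng.
Both beat: Voss, Quon — 2.

2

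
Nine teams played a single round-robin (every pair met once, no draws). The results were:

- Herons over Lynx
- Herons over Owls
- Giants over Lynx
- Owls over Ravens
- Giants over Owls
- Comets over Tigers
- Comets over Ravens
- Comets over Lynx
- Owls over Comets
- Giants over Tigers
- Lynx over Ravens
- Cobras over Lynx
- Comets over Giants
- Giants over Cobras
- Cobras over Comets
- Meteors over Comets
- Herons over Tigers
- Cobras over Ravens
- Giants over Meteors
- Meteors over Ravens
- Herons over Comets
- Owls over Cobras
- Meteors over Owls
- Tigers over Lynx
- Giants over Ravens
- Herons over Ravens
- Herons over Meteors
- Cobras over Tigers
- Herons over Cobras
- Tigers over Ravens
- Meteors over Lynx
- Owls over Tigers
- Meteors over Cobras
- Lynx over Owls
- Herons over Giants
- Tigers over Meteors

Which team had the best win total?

Herons

Win totals: Cobras 4, Giants 6, Meteors 5, Owls 4, Lynx 2, Comets 4, Ravens 0, Herons 8, Tigers 3.
Herons leads with 8 wins (next highest: 6).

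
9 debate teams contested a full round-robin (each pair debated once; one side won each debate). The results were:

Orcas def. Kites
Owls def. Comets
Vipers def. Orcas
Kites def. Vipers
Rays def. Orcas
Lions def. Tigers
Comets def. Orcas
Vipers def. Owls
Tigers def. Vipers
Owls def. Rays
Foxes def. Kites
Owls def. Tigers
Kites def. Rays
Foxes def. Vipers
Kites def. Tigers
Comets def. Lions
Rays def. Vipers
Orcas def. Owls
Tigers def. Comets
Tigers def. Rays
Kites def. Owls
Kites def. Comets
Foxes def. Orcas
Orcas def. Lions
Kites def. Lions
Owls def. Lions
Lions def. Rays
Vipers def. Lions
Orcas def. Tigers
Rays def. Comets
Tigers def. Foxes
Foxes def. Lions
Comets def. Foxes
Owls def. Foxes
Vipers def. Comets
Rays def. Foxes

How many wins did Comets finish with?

3

Comets' results: beat Orcas, Foxes, Lions; lost to Vipers, Owls, Tigers, Kites, Rays.
That is 3 wins.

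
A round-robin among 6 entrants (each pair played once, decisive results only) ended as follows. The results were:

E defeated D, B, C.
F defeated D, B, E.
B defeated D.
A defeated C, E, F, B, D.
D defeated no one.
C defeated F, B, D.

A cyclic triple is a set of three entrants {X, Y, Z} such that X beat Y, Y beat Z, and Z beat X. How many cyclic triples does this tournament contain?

Win totals: A 5, B 1, C 3, D 0, E 3, F 3.
An entrant with w wins dominates both others in C(w,2) triples; summing gives 10 + 0 + 3 + 0 + 3 + 3 = 19 transitive triples.
Total triples C(6,3) = 20, so cyclic triples = 20 − 19 = 1.

1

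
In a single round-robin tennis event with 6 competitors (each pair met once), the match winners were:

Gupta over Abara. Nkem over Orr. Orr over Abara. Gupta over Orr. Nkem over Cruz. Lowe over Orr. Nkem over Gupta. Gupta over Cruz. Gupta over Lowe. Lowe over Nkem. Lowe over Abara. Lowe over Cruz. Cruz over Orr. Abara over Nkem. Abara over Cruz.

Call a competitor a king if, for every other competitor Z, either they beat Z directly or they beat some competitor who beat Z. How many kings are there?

3

Abara cannot reach Lowe in two steps.
Nkem reaches everyone (king).
Orr cannot reach Gupta, Lowe in two steps.
Gupta reaches everyone (king).
Lowe reaches everyone (king).
Cruz cannot reach Nkem, Gupta, Lowe in two steps.
Kings: Nkem, Gupta, Lowe — 3.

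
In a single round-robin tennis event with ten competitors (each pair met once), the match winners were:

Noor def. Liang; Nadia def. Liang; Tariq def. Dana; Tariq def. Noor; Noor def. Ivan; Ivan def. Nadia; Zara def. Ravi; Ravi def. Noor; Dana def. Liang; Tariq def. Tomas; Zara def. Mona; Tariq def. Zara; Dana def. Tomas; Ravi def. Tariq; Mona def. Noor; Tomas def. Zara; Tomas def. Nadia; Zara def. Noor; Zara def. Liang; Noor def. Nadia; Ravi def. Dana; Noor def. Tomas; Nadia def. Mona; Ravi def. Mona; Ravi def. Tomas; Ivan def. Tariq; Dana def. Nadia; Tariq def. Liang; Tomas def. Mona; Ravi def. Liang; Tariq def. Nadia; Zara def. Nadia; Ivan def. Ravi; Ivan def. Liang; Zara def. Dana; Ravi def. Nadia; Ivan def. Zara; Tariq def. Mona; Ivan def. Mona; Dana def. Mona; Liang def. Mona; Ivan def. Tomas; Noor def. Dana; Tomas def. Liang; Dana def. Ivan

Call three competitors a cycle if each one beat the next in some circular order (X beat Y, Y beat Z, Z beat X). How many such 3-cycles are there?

Win totals: Liang 1, Dana 5, Noor 5, Mona 1, Tomas 4, Zara 6, Nadia 2, Ravi 7, Tariq 7, Ivan 7.
A competitor with w wins dominates both others in C(w,2) triples; summing gives 0 + 10 + 10 + 0 + 6 + 15 + 1 + 21 + 21 + 21 = 105 transitive triples.
Total triples C(10,3) = 120, so cyclic triples = 120 − 105 = 15.

15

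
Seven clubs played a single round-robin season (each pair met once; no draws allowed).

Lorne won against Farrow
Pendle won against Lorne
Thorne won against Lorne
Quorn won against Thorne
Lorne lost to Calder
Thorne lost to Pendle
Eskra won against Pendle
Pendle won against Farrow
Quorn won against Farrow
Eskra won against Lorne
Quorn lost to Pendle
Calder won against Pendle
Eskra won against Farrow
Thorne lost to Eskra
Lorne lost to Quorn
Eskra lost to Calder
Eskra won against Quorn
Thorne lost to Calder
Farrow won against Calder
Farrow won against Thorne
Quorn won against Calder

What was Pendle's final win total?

4

Pendle's results: beat Thorne, Quorn, Farrow, Lorne; lost to Eskra, Calder.
That is 4 wins.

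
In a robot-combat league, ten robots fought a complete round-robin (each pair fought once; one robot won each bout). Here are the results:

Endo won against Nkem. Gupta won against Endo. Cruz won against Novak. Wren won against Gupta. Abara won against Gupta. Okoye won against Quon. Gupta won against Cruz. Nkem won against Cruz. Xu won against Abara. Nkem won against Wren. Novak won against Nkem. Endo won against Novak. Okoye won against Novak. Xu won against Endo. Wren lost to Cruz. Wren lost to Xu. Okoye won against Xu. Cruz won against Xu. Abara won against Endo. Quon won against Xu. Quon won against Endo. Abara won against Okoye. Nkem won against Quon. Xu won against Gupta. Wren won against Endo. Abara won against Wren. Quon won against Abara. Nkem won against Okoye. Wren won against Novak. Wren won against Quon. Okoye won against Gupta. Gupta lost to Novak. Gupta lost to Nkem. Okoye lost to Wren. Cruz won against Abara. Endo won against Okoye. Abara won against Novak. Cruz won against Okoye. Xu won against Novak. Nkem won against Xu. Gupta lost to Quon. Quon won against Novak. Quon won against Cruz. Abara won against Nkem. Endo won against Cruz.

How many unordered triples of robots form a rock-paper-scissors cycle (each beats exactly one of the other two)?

Win totals: Okoye 4, Nkem 6, Abara 6, Cruz 5, Novak 2, Endo 4, Quon 6, Gupta 2, Wren 5, Xu 5.
A robot with w wins dominates both others in C(w,2) triples; summing gives 6 + 15 + 15 + 10 + 1 + 6 + 15 + 1 + 10 + 10 = 89 transitive triples.
Total triples C(10,3) = 120, so cyclic triples = 120 − 89 = 31.

31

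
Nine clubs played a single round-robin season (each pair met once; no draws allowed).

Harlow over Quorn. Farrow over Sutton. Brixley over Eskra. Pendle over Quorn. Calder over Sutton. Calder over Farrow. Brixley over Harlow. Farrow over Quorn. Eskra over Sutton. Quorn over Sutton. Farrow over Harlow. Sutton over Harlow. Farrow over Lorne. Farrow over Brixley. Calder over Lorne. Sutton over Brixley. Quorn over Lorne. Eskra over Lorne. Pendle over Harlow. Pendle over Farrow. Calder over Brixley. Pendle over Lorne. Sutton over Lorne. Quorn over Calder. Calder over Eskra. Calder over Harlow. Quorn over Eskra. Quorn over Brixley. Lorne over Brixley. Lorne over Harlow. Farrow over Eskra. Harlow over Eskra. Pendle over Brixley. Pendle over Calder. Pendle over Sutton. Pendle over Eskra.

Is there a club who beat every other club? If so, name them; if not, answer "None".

Pendle

Pendle has 8 wins out of 8 opponents — a perfect record.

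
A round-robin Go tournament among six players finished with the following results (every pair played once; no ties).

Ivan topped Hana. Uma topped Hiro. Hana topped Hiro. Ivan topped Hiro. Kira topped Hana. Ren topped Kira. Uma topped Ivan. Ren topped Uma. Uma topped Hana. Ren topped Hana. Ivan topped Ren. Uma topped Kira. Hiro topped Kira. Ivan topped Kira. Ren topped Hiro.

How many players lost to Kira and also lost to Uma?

Kira beat: Hana.
Uma beat: Kira, Ivan, Hiro, Hana.
Both beat: Hana — 1.

1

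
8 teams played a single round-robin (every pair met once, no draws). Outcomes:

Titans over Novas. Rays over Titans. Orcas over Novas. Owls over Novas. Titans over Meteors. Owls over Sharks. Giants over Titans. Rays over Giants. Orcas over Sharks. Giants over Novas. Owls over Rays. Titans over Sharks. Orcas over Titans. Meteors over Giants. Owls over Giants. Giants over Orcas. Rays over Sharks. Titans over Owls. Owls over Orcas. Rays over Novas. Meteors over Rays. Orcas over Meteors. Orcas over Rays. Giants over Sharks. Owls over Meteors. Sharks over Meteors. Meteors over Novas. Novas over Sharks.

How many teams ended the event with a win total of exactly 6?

Win totals: Owls 6, Orcas 5, Giants 4, Titans 4, Meteors 3, Sharks 1, Rays 4, Novas 1.
Exactly 6: Owls — 1 team.

1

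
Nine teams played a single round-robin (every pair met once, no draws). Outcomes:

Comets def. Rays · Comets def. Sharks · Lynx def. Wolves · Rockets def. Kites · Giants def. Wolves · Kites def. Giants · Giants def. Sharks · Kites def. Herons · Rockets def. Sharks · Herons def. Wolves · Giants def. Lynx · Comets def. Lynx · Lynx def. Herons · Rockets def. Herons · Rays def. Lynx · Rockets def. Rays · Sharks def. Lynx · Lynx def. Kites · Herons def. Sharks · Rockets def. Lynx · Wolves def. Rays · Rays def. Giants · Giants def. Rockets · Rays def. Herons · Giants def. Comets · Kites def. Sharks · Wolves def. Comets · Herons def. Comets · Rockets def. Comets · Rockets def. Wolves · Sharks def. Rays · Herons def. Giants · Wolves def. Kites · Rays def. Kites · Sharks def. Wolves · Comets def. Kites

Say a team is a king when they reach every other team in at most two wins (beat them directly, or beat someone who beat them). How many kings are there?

5

Comets cannot reach Rockets in two steps.
Kites reaches everyone (king).
Giants reaches everyone (king).
Herons reaches everyone (king).
Lynx cannot reach Rockets in two steps.
Rockets reaches everyone (king).
Rays reaches everyone (king).
Sharks cannot reach Rockets in two steps.
Wolves cannot reach Rockets in two steps.
Kings: Kites, Giants, Herons, Rockets, Rays — 5.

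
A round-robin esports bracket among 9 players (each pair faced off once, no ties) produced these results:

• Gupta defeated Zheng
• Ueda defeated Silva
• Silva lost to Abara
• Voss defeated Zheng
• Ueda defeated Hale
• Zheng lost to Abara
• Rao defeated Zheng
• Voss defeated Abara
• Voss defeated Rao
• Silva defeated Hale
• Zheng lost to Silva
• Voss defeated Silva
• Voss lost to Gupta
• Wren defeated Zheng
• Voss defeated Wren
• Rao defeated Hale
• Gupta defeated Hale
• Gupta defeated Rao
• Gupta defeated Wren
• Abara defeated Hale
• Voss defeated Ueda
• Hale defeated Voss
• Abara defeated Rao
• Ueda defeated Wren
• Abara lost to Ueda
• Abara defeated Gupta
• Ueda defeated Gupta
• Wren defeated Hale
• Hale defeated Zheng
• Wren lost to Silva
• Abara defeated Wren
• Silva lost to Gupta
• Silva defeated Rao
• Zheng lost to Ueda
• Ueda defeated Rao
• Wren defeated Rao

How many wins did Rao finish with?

Rao's results: beat Hale, Zheng; lost to Voss, Abara, Gupta, Ueda, Wren, Silva.
That is 2 wins.

2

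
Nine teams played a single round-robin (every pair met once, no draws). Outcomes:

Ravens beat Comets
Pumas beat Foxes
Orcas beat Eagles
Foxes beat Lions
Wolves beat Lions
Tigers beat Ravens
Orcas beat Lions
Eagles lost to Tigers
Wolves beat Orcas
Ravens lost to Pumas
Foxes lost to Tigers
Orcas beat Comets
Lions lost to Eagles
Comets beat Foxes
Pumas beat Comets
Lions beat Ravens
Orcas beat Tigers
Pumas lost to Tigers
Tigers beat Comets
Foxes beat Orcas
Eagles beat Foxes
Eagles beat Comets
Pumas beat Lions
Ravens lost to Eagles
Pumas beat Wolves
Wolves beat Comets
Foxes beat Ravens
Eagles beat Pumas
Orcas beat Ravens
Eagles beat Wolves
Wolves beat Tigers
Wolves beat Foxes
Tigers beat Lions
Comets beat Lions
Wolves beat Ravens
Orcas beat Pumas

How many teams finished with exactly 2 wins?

Win totals: Tigers 6, Lions 1, Comets 2, Pumas 5, Orcas 6, Wolves 6, Foxes 3, Eagles 6, Ravens 1.
Exactly 2: Comets — 1 team.

1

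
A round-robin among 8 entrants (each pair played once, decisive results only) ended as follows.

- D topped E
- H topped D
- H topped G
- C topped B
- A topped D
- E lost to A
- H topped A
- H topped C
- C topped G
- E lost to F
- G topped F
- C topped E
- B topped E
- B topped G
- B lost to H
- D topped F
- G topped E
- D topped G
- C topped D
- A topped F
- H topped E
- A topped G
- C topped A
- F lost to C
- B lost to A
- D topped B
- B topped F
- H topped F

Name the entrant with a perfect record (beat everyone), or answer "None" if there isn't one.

H has 7 wins out of 7 opponents — a perfect record.

H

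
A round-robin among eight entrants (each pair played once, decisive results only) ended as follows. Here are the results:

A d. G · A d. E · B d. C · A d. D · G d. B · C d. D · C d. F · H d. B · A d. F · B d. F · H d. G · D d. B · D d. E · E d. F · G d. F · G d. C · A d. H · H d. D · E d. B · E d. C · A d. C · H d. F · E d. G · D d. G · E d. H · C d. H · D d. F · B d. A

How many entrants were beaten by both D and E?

3

D beat: B, E, F, G.
E beat: B, C, F, G, H.
Both beat: B, F, G — 3.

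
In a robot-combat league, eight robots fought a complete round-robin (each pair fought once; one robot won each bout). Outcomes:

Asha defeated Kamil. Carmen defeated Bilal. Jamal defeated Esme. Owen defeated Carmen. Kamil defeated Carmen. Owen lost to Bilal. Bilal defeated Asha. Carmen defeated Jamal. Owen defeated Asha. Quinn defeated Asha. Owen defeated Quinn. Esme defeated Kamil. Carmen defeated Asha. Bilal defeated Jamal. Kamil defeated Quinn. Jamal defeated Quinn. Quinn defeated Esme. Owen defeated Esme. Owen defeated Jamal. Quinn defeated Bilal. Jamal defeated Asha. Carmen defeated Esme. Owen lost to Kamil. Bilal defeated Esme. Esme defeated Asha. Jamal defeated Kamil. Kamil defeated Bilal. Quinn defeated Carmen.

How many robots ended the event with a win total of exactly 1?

Win totals: Bilal 4, Quinn 4, Carmen 4, Asha 1, Owen 5, Jamal 4, Kamil 4, Esme 2.
Exactly 1: Asha — 1 robot.

1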